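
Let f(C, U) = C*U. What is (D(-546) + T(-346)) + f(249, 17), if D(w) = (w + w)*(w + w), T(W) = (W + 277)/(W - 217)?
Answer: 673740480/563 ≈ 1.1967e+6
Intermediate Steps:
T(W) = (277 + W)/(-217 + W)
D(w) = 4*w² (D(w) = (2*w)*(2*w) = 4*w²)
(D(-546) + T(-346)) + f(249, 17) = (4*(-546)² + (277 - 346)/(-217 - 346)) + 249*17 = (4*298116 - 69/(-563)) + 4233 = (1192464 - 1/563*(-69)) + 4233 = (1192464 + 69/563) + 4233 = 671357301/563 + 4233 = 673740480/563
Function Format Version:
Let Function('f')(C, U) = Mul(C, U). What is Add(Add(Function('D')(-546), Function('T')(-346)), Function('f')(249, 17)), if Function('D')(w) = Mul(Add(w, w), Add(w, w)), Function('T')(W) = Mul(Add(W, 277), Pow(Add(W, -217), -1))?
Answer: Rational(673740480, 563) ≈ 1.1967e+6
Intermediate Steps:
Function('T')(W) = Mul(Pow(Add(-217, W), -1), Add(277, W)) (Function('T')(W) = Mul(Add(277, W), Pow(Add(-217, W), -1)) = Mul(Pow(Add(-217, W), -1), Add(277, W)))
Function('D')(w) = Mul(4, Pow(w, 2)) (Function('D')(w) = Mul(Mul(2, w), Mul(2, w)) = Mul(4, Pow(w, 2)))
Add(Add(Function('D')(-546), Function('T')(-346)), Function('f')(249, 17)) = Add(Add(Mul(4, Pow(-546, 2)), Mul(Pow(Add(-217, -346), -1), Add(277, -346))), Mul(249, 17)) = Add(Add(Mul(4, 298116), Mul(Pow(-563, -1), -69)), 4233) = Add(Add(1192464, Mul(Rational(-1, 563), -69)), 4233) = Add(Add(1192464, Rational(69, 563)), 4233) = Add(Rational(671357301, 563), 4233) = Rational(673740480, 563)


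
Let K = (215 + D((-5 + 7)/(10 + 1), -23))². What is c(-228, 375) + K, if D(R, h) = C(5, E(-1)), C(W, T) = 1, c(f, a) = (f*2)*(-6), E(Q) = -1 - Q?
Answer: 49392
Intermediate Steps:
c(f, a) = -12*f (c(f, a) = (2*f)*(-6) = -12*f)
D(R, h) = 1
K = 46656 (K = (215 + 1)² = 216² = 46656)
c(-228, 375) + K = -12*(-228) + 46656 = 2736 + 46656 = 49392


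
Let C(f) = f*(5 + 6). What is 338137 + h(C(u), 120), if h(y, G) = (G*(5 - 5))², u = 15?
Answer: 338137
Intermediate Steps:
C(f) = 11*f (C(f) = f*11 = 11*f)
h(y, G) = 0 (h(y, G) = (G*0)² = 0² = 0)
338137 + h(C(u), 120) = 338137 + 0 = 338137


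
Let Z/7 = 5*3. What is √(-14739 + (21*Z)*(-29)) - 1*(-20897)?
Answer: 20897 + 2*I*√19671 ≈ 20897.0 + 280.51*I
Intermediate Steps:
Z = 105 (Z = 7*(5*3) = 7*15 = 105)
√(-14739 + (21*Z)*(-29)) - 1*(-20897) = √(-14739 + (21*105)*(-29)) - 1*(-20897) = √(-14739 + 2205*(-29)) + 20897 = √(-14739 - 63945) + 20897 = √(-78684) + 20897 = 2*I*√19671 + 20897 = 20897 + 2*I*√19671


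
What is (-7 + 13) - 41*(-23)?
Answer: 949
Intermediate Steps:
(-7 + 13) - 41*(-23) = 6 + 943 = 949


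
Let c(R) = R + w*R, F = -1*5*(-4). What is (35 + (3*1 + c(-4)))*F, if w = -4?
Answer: 1000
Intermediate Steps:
F = 20 (F = -5*(-4) = 20)
c(R) = -3*R (c(R) = R - 4*R = -3*R)
(35 + (3*1 + c(-4)))*F = (35 + (3*1 - 3*(-4)))*20 = (35 + (3 + 12))*20 = (35 + 15)*20 = 50*20 = 1000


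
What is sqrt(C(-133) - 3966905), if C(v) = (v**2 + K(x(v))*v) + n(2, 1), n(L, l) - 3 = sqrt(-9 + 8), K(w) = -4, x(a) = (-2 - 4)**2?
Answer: sqrt(-3948681 + I) ≈ 0.e-4 + 1987.1*I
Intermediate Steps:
x(a) = 36 (x(a) = (-6)**2 = 36)
n(L, l) = 3 + I (n(L, l) = 3 + sqrt(-9 + 8) = 3 + sqrt(-1) = 3 + I)
C(v) = 3 + I + v**2 - 4*v (C(v) = (v**2 - 4*v) + (3 + I) = 3 + I + v**2 - 4*v)
sqrt(C(-133) - 3966905) = sqrt((3 + I + (-133)**2 - 4*(-133)) - 3966905) = sqrt((3 + I + 17689 + 532) - 3966905) = sqrt((18224 + I) - 3966905) = sqrt(-3948681 + I)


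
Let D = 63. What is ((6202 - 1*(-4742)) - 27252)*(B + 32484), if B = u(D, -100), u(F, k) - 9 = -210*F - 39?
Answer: -313504992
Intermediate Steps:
u(F, k) = -30 - 210*F (u(F, k) = 9 + (-210*F - 39) = 9 + (-39 - 210*F) = -30 - 210*F)
B = -13260 (B = -30 - 210*63 = -30 - 13230 = -13260)
((6202 - 1*(-4742)) - 27252)*(B + 32484) = ((6202 - 1*(-4742)) - 27252)*(-13260 + 32484) = ((6202 + 4742) - 27252)*19224 = (10944 - 27252)*19224 = -16308*19224 = -313504992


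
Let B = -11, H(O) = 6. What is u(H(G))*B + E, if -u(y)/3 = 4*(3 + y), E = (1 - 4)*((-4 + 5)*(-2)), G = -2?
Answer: 1194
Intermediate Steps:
E = 6 (E = -3*(-2) = 6)
u(y) = -36 - 12*y (u(y) = -12*(3 + y) = -3*(12 + 4*y) = -36 - 12*y)
u(H(G))*B + E = (-36 - 12*6)*(-11) + 6 = (-36 - 72)*(-11) + 6 = -108*(-11) + 6 = 1188 + 6 = 1194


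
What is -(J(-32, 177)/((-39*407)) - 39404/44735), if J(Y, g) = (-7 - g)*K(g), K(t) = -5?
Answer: 666615892/710078655 ≈ 0.93879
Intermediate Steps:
J(Y, g) = 35 + 5*g (J(Y, g) = (-7 - g)*(-5) = 35 + 5*g)
-(J(-32, 177)/((-39*407)) - 39404/44735) = -((35 + 5*177)/((-39*407)) - 39404/44735) = -((35 + 885)/(-15873) - 39404*1/44735) = -(920*(-1/15873) - 39404/44735) = -(-920/15873 - 39404/44735) = -1*(-666615892/710078655) = 666615892/710078655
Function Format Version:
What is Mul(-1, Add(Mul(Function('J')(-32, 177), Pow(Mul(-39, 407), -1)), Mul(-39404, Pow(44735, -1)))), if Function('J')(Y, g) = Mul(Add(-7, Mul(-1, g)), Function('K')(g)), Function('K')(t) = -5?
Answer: Rational(666615892, 710078655) ≈ 0.93879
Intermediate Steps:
Function('J')(Y, g) = Add(35, Mul(5, g)) (Function('J')(Y, g) = Mul(Add(-7, Mul(-1, g)), -5) = Add(35, Mul(5, g)))
Mul(-1, Add(Mul(Function('J')(-32, 177), Pow(Mul(-39, 407), -1)), Mul(-39404, Pow(44735, -1)))) = Mul(-1, Add(Mul(Add(35, Mul(5, 177)), Pow(Mul(-39, 407), -1)), Mul(-39404, Pow(44735, -1)))) = Mul(-1, Add(Mul(Add(35, 885), Pow(-15873, -1)), Mul(-39404, Rational(1, 44735)))) = Mul(-1, Add(Mul(920, Rational(-1, 15873)), Rational(-39404, 44735))) = Mul(-1, Add(Rational(-920, 15873), Rational(-39404, 44735))) = Mul(-1, Rational(-666615892, 710078655)) = Rational(666615892, 710078655)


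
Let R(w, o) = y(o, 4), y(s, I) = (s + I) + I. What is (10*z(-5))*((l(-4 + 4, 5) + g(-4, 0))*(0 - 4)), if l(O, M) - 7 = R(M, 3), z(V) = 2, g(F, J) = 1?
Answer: -1520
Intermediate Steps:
y(s, I) = s + 2*I (y(s, I) = (I + s) + I = s + 2*I)
R(w, o) = 8 + o (R(w, o) = o + 2*4 = o + 8 = 8 + o)
l(O, M) = 18 (l(O, M) = 7 + (8 + 3) = 7 + 11 = 18)
(10*z(-5))*((l(-4 + 4, 5) + g(-4, 0))*(0 - 4)) = (10*2)*((18 + 1)*(0 - 4)) = 20*(19*(-4)) = 20*(-76) = -1520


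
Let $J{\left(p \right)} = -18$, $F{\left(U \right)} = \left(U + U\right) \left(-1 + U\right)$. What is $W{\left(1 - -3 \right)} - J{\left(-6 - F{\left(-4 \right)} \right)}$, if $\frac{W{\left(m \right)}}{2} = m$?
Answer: $26$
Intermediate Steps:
$F{\left(U \right)} = 2 U \left(-1 + U\right)$
$W{\left(m \right)} = 2 m$
$W{\left(1 - -3 \right)} - J{\left(-6 - F{\left(-4 \right)} \right)} = 2 \left(1 - -3\right) - -18 = 2 \left(1 + 3\right) + 18 = 2 \cdot 4 + 18 = 8 + 18 = 26$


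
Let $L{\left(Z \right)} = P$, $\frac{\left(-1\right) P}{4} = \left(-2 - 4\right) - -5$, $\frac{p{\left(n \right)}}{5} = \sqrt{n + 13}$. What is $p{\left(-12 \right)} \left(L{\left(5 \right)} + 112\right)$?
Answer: $580$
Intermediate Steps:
$p{\left(n \right)} = 5 \sqrt{13 + n}$ ($p{\left(n \right)} = 5 \sqrt{n + 13} = 5 \sqrt{13 + n}$)
$P = 4$ ($P = - 4 \left(\left(-2 - 4\right) - -5\right) = - 4 \left(-6 + 5\right) = \left(-4\right) \left(-1\right) = 4$)
$L{\left(Z \right)} = 4$
$p{\left(-12 \right)} \left(L{\left(5 \right)} + 112\right) = 5 \sqrt{13 - 12} \left(4 + 112\right) = 5 \sqrt{1} \cdot 116 = 5 \cdot 1 \cdot 116 = 5 \cdot 116 = 580$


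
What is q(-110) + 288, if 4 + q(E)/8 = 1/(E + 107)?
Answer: 760/3 ≈ 253.33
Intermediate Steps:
q(E) = -32 + 8/(107 + E) (q(E) = -32 + 8/(E + 107) = -32 + 8/(107 + E))
q(-110) + 288 = 8*(-427 - 4*(-110))/(107 - 110) + 288 = 8*(-427 + 440)/(-3) + 288 = 8*(-⅓)*13 + 288 = -104/3 + 288 = 760/3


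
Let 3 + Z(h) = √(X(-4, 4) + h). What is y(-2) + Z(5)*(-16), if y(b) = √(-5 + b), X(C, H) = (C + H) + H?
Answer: I*√7 ≈ 2.6458*I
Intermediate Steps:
X(C, H) = C + 2*H
Z(h) = -3 + √(4 + h) (Z(h) = -3 + √((-4 + 2*4) + h) = -3 + √((-4 + 8) + h) = -3 + √(4 + h))
y(-2) + Z(5)*(-16) = √(-5 - 2) + (-3 + √(4 + 5))*(-16) = √(-7) + (-3 + √9)*(-16) = I*√7 + (-3 + 3)*(-16) = I*√7 + 0*(-16) = I*√7 + 0 = I*√7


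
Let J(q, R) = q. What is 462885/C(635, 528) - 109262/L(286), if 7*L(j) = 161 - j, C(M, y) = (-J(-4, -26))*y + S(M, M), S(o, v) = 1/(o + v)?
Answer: 2124952106744/335280125 ≈ 6337.8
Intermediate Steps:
C(M, y) = 1/(2*M) + 4*y (C(M, y) = (-1*(-4))*y + 1/(M + M) = 4*y + 1/(2*M) = 1/(2*M) + 4*y)
L(j) = 23 - j/7 (L(j) = (161 - j)/7 = 23 - j/7)
462885/C(635, 528) - 109262/L(286) = 462885/((½)/635 + 4*528) - 109262/(23 - ⅐*286) = 462885/((½)*(1/635) + 2112) - 109262/(23 - 286/7) = 462885/(1/1270 + 2112) - 109262/(-125/7) = 462885/(2682241/1270) - 109262*(-7/125) = 462885*(1270/2682241) + 764834/125 = 587863950/2682241 + 764834/125 = 2124952106744/335280125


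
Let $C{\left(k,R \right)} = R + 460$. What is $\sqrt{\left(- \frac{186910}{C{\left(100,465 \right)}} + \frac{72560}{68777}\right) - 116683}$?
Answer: $\frac{i \sqrt{18922783287291783505}}{12723745} \approx 341.88 i$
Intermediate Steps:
$C{\left(k,R \right)} = 460 + R$
$\sqrt{\left(- \frac{186910}{C{\left(100,465 \right)}} + \frac{72560}{68777}\right) - 116683} = \sqrt{\left(- \frac{186910}{460 + 465} + \frac{72560}{68777}\right) - 116683} = \sqrt{\left(- \frac{186910}{925} + 72560 \cdot \frac{1}{68777}\right) - 116683} = \sqrt{\left(\left(-186910\right) \frac{1}{925} + \frac{72560}{68777}\right) - 116683} = \sqrt{\left(- \frac{37382}{185} + \frac{72560}{68777}\right) - 116683} = \sqrt{- \frac{2557598214}{12723745} - 116683} = \sqrt{- \frac{1487202336049}{12723745}} = \frac{i \sqrt{18922783287291783505}}{12723745}$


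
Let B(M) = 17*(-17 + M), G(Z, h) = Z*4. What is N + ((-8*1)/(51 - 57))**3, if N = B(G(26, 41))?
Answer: 39997/27 ≈ 1481.4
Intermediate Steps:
G(Z, h) = 4*Z
B(M) = -289 + 17*M
N = 1479 (N = -289 + 17*(4*26) = -289 + 17*104 = -289 + 1768 = 1479)
N + ((-8*1)/(51 - 57))**3 = 1479 + ((-8*1)/(51 - 57))**3 = 1479 + (-8/(-6))**3 = 1479 + (-8*(-1/6))**3 = 1479 + (4/3)**3 = 1479 + 64/27 = 39997/27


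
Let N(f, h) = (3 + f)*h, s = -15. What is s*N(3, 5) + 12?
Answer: -438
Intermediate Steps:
N(f, h) = h*(3 + f)
s*N(3, 5) + 12 = -75*(3 + 3) + 12 = -75*6 + 12 = -15*30 + 12 = -450 + 12 = -438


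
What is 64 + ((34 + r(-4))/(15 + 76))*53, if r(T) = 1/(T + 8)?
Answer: 30557/364 ≈ 83.948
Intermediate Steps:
r(T) = 1/(8 + T)
64 + ((34 + r(-4))/(15 + 76))*53 = 64 + ((34 + 1/(8 - 4))/(15 + 76))*53 = 64 + ((34 + 1/4)/91)*53 = 64 + ((34 + ¼)*(1/91))*53 = 64 + ((137/4)*(1/91))*53 = 64 + (137/364)*53 = 64 + 7261/364 = 30557/364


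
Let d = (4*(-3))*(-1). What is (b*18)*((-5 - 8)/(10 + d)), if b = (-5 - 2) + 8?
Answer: -117/11 ≈ -10.636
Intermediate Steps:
d = 12 (d = -12*(-1) = 12)
b = 1 (b = -7 + 8 = 1)
(b*18)*((-5 - 8)/(10 + d)) = (1*18)*((-5 - 8)/(10 + 12)) = 18*(-13/22) = -117/11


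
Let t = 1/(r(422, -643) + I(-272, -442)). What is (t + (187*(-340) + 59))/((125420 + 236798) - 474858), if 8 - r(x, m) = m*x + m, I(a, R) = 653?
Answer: 17319000649/30711296000 ≈ 0.56393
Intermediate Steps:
r(x, m) = 8 - m - m*x (r(x, m) = 8 - (m*x + m) = 8 - (m + m*x) = 8 + (-m - m*x) = 8 - m - m*x)
t = 1/272650 (t = 1/((8 - 1*(-643) - 1*(-643)*422) + 653) = 1/((8 + 643 + 271346) + 653) = 1/(271997 + 653) = 1/272650 ≈ 3.6677e-6)
(t + (187*(-340) + 59))/((125420 + 236798) - 474858) = (1/272650 + (187*(-340) + 59))/((125420 + 236798) - 474858) = (1/272650 + (-63580 + 59))/(362218 - 474858) = (1/272650 - 63521)/(-112640) = -17319000649/272650*(-1/112640) = 17319000649/30711296000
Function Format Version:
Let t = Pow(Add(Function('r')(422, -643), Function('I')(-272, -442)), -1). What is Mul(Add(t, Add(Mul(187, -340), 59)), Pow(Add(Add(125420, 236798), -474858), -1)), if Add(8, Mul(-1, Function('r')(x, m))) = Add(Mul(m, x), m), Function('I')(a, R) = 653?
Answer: Rational(17319000649, 30711296000) ≈ 0.56393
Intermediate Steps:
Function('r')(x, m) = Add(8, Mul(-1, m), Mul(-1, m, x)) (Function('r')(x, m) = Add(8, Mul(-1, Add(Mul(m, x), m))) = Add(8, Mul(-1, Add(m, Mul(m, x)))) = Add(8, Add(Mul(-1, m), Mul(-1, m, x))) = Add(8, Mul(-1, m), Mul(-1, m, x)))
t = Rational(1, 272650) (t = Pow(Add(Add(8, Mul(-1, -643), Mul(-1, -643, 422)), 653), -1) = Pow(Add(Add(8, 643, 271346), 653), -1) = Pow(Add(271997, 653), -1) = Pow(272650, -1) = Rational(1, 272650) ≈ 3.6677e-6)
Mul(Add(t, Add(Mul(187, -340), 59)), Pow(Add(Add(125420, 236798), -474858), -1)) = Mul(Add(Rational(1, 272650), Add(Mul(187, -340), 59)), Pow(Add(Add(125420, 236798), -474858), -1)) = Mul(Add(Rational(1, 272650), Add(-63580, 59)), Pow(Add(362218, -474858), -1)) = Mul(Add(Rational(1, 272650), -63521), Pow(-112640, -1)) = Mul(Rational(-17319000649, 272650), Rational(-1, 112640)) = Rational(17319000649, 30711296000)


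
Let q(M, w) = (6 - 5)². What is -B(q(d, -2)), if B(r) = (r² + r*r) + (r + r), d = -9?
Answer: -4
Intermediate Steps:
q(M, w) = 1 (q(M, w) = 1² = 1)
B(r) = 2*r + 2*r² (B(r) = (r² + r²) + 2*r = 2*r² + 2*r = 2*r + 2*r²)
-B(q(d, -2)) = -2*(1 + 1) = -2*2 = -1*4 = -4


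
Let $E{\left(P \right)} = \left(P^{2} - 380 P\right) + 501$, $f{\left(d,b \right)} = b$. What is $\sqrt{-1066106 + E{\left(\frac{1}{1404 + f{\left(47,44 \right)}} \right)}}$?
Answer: $\frac{i \sqrt{2234258816159}}{1448} \approx 1032.3 i$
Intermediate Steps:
$E{\left(P \right)} = 501 + P^{2} - 380 P$
$\sqrt{-1066106 + E{\left(\frac{1}{1404 + f{\left(47,44 \right)}} \right)}} = \sqrt{-1066106 + \left(501 + \left(\frac{1}{1404 + 44}\right)^{2} - \frac{380}{1404 + 44}\right)} = \sqrt{-1066106 + \left(501 + \left(\frac{1}{1448}\right)^{2} - \frac{380}{1448}\right)} = \sqrt{-1066106 + \left(501 + \left(\frac{1}{1448}\right)^{2} - \frac{95}{362}\right)} = \sqrt{-1066106 + \left(501 + \frac{1}{2096704} - \frac{95}{362}\right)} = \sqrt{-1066106 + \frac{1049898465}{2096704}} = \sqrt{- \frac{2234258816159}{2096704}} = \frac{i \sqrt{2234258816159}}{1448}$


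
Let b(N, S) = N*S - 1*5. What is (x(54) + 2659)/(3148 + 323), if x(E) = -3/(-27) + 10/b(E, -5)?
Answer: 1316242/1718145 ≈ 0.76608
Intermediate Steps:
b(N, S) = -5 + N*S (b(N, S) = N*S - 5 = -5 + N*S)
x(E) = ⅑ + 10/(-5 - 5*E) (x(E) = -3/(-27) + 10/(-5 + E*(-5)) = -3*(-1/27) + 10/(-5 - 5*E) = ⅑ + 10/(-5 - 5*E))
(x(54) + 2659)/(3148 + 323) = ((-17 + 54)/(9*(1 + 54)) + 2659)/(3148 + 323) = ((⅑)*37/55 + 2659)/3471 = ((⅑)*(1/55)*37 + 2659)*(1/3471) = (37/495 + 2659)*(1/3471) = (1316242/495)*(1/3471) = 1316242/1718145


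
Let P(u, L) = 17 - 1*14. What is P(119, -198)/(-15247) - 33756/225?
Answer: -171559469/1143525 ≈ -150.03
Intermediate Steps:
P(u, L) = 3 (P(u, L) = 17 - 14 = 3)
P(119, -198)/(-15247) - 33756/225 = 3/(-15247) - 33756/225 = 3*(-1/15247) - 33756*1/225 = -3/15247 - 11252/75 = -171559469/1143525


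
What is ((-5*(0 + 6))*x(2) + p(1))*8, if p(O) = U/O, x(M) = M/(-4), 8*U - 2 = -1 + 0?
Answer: 121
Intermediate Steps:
U = 1/8 (U = 1/4 + (-1 + 0)/8 = 1/4 + (1/8)*(-1) = 1/4 - 1/8 = 1/8 ≈ 0.12500)
x(M) = -M/4 (x(M) = M*(-1/4) = -M/4)
p(O) = 1/(8*O)
((-5*(0 + 6))*x(2) + p(1))*8 = ((-5*(0 + 6))*(-1/4*2) + (1/8)/1)*8 = (-5*6*(-1/2) + (1/8)*1)*8 = (-30*(-1/2) + 1/8)*8 = (15 + 1/8)*8 = (121/8)*8 = 121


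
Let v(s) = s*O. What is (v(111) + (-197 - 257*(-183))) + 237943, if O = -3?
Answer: 284444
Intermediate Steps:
v(s) = -3*s (v(s) = s*(-3) = -3*s)
(v(111) + (-197 - 257*(-183))) + 237943 = (-3*111 + (-197 - 257*(-183))) + 237943 = (-333 + (-197 + 47031)) + 237943 = (-333 + 46834) + 237943 = 46501 + 237943 = 284444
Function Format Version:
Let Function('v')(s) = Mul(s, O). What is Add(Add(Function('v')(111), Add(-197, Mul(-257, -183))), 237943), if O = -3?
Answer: 284444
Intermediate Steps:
Function('v')(s) = Mul(-3, s) (Function('v')(s) = Mul(s, -3) = Mul(-3, s))
Add(Add(Function('v')(111), Add(-197, Mul(-257, -183))), 237943) = Add(Add(Mul(-3, 111), Add(-197, Mul(-257, -183))), 237943) = Add(Add(-333, Add(-197, 47031)), 237943) = Add(Add(-333, 46834), 237943) = Add(46501, 237943) = 284444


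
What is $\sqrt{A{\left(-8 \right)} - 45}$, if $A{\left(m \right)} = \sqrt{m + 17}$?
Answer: $i \sqrt{42} \approx 6.4807 i$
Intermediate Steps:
$A{\left(m \right)} = \sqrt{17 + m}$
$\sqrt{A{\left(-8 \right)} - 45} = \sqrt{\sqrt{17 - 8} - 45} = \sqrt{\sqrt{9} - 45} = \sqrt{3 - 45} = \sqrt{-42} = i \sqrt{42}$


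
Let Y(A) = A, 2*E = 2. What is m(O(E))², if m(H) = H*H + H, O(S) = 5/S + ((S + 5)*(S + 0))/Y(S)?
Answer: 17424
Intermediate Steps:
E = 1 (E = (½)*2 = 1)
O(S) = 5 + S + 5/S (O(S) = 5/S + ((S + 5)*(S + 0))/S = 5/S + ((5 + S)*S)/S = 5/S + (S*(5 + S))/S = 5/S + (5 + S) = 5 + S + 5/S)
m(H) = H + H² (m(H) = H² + H = H + H²)
m(O(E))² = ((5 + 1 + 5/1)*(1 + (5 + 1 + 5/1)))² = ((5 + 1 + 5*1)*(1 + (5 + 1 + 5*1)))² = ((5 + 1 + 5)*(1 + (5 + 1 + 5)))² = (11*(1 + 11))² = (11*12)² = 132² = 17424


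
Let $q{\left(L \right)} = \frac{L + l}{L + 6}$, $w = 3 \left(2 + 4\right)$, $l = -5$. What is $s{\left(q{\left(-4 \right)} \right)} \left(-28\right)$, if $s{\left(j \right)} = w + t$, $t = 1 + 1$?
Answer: $-560$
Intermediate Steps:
$w = 18$ ($w = 3 \cdot 6 = 18$)
$t = 2$
$q{\left(L \right)} = \frac{-5 + L}{6 + L}$ ($q{\left(L \right)} = \frac{L - 5}{L + 6} = \frac{-5 + L}{6 + L}$)
$s{\left(j \right)} = 20$ ($s{\left(j \right)} = 18 + 2 = 20$)
$s{\left(q{\left(-4 \right)} \right)} \left(-28\right) = 20 \left(-28\right) = -560$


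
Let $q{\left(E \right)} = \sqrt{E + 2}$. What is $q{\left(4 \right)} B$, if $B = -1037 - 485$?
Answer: $- 1522 \sqrt{6} \approx -3728.1$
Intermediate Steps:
$B = -1522$ ($B = -1037 - 485 = -1522$)
$q{\left(E \right)} = \sqrt{2 + E}$
$q{\left(4 \right)} B = \sqrt{2 + 4} \left(-1522\right) = \sqrt{6} \left(-1522\right) = - 1522 \sqrt{6}$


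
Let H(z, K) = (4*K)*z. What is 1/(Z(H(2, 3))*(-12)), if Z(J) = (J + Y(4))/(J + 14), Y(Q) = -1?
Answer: -19/138 ≈ -0.13768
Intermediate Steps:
H(z, K) = 4*K*z
Z(J) = (-1 + J)/(14 + J) (Z(J) = (J - 1)/(J + 14) = (-1 + J)/(14 + J))
1/(Z(H(2, 3))*(-12)) = 1/(((-1 + 4*3*2)/(14 + 4*3*2))*(-12)) = -1/12/((-1 + 24)/(14 + 24)) = -1/12/(23/38) = (38/23)*(-1/12) = -19/138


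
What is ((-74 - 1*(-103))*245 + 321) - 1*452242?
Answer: -444816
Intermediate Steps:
((-74 - 1*(-103))*245 + 321) - 1*452242 = ((-74 + 103)*245 + 321) - 452242 = (29*245 + 321) - 452242 = (7105 + 321) - 452242 = 7426 - 452242 = -444816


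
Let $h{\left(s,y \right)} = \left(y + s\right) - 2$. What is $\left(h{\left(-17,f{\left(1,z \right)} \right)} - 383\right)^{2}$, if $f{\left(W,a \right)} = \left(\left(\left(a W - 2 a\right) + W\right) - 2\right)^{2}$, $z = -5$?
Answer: $148996$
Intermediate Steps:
$f{\left(W,a \right)} = \left(-2 + W - 2 a + W a\right)^{2}$ ($f{\left(W,a \right)} = \left(\left(\left(W a - 2 a\right) + W\right) - 2\right)^{2} = \left(\left(\left(- 2 a + W a\right) + W\right) - 2\right)^{2} = \left(\left(W - 2 a + W a\right) - 2\right)^{2} = \left(-2 + W - 2 a + W a\right)^{2}$)
$h{\left(s,y \right)} = -2 + s + y$ ($h{\left(s,y \right)} = \left(s + y\right) - 2 = -2 + s + y$)
$\left(h{\left(-17,f{\left(1,z \right)} \right)} - 383\right)^{2} = \left(\left(-2 - 17 + \left(-2 + 1 - -10 + 1 \left(-5\right)\right)^{2}\right) - 383\right)^{2} = \left(\left(-2 - 17 + \left(-2 + 1 + 10 - 5\right)^{2}\right) - 383\right)^{2} = \left(\left(-2 - 17 + 4^{2}\right) - 383\right)^{2} = \left(\left(-2 - 17 + 16\right) - 383\right)^{2} = \left(-3 - 383\right)^{2} = \left(-386\right)^{2} = 148996$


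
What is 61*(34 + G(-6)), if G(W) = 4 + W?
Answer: 1952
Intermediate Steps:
61*(34 + G(-6)) = 61*(34 + (4 - 6)) = 61*(34 - 2) = 61*32 = 1952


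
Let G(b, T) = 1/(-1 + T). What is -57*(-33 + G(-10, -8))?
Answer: 5662/3 ≈ 1887.3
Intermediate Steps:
-57*(-33 + G(-10, -8)) = -57*(-33 + 1/(-1 - 8)) = -57*(-33 + 1/(-9)) = -57*(-33 - ⅑) = -57*(-298/9) = 5662/3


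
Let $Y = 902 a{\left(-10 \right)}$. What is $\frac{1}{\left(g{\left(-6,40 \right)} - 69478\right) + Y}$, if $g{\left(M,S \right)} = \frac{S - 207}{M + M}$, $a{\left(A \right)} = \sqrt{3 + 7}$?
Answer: $- \frac{82668}{5732774281} - \frac{11808 \sqrt{10}}{63060517091} \approx -1.5012 \cdot 10^{-5}$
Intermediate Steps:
$a{\left(A \right)} = \sqrt{10}$
$g{\left(M,S \right)} = \frac{-207 + S}{2 M}$
$Y = 902 \sqrt{10} \approx 2852.4$
$\frac{1}{\left(g{\left(-6,40 \right)} - 69478\right) + Y} = \frac{1}{\left(\frac{-207 + 40}{2 \left(-6\right)} - 69478\right) + 902 \sqrt{10}} = \frac{1}{\left(\frac{1}{2} \left(- \frac{1}{6}\right) \left(-167\right) - 69478\right) + 902 \sqrt{10}} = \frac{1}{\left(\frac{167}{12} - 69478\right) + 902 \sqrt{10}} = \frac{1}{- \frac{833569}{12} + 902 \sqrt{10}}$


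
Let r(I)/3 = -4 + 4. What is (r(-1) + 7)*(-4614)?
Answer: -32298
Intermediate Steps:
r(I) = 0 (r(I) = 3*(-4 + 4) = 3*0 = 0)
(r(-1) + 7)*(-4614) = (0 + 7)*(-4614) = 7*(-4614) = -32298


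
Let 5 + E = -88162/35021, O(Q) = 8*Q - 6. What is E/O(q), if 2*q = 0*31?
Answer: 263267/210126 ≈ 1.2529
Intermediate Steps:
q = 0 (q = (0*31)/2 = (½)*0 = 0)
O(Q) = -6 + 8*Q
E = -263267/35021 (E = -5 - 88162/35021 = -263267/35021 ≈ -7.5174)
E/O(q) = -263267/(35021*(-6 + 8*0)) = -263267/(35021*(-6 + 0)) = -263267/35021/(-6) = -263267/35021*(-⅙) = 263267/210126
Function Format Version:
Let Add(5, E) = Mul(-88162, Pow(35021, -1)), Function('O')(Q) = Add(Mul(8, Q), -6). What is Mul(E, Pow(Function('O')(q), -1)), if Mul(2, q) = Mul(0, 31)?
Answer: Rational(263267, 210126) ≈ 1.2529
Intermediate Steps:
q = 0 (q = Mul(Rational(1, 2), Mul(0, 31)) = Mul(Rational(1, 2), 0) = 0)
Function('O')(Q) = Add(-6, Mul(8, Q))
E = Rational(-263267, 35021) (E = Add(-5, Mul(-88162, Pow(35021, -1))) = Add(-5, Mul(-88162, Rational(1, 35021))) = Add(-5, Rational(-88162, 35021)) = Rational(-263267, 35021) ≈ -7.5174)
Mul(E, Pow(Function('O')(q), -1)) = Mul(Rational(-263267, 35021), Pow(Add(-6, Mul(8, 0)), -1)) = Mul(Rational(-263267, 35021), Pow(Add(-6, 0), -1)) = Mul(Rational(-263267, 35021), Pow(-6, -1)) = Mul(Rational(-263267, 35021), Rational(-1, 6)) = Rational(263267, 210126)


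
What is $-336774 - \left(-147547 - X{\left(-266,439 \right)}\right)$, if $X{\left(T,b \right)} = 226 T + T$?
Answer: $-249609$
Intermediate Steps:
$X{\left(T,b \right)} = 227 T$
$-336774 - \left(-147547 - X{\left(-266,439 \right)}\right) = -336774 - \left(-147547 - 227 \left(-266\right)\right) = -336774 - \left(-147547 - -60382\right) = -336774 - \left(-147547 + 60382\right) = -336774 - -87165 = -336774 + 87165 = -249609$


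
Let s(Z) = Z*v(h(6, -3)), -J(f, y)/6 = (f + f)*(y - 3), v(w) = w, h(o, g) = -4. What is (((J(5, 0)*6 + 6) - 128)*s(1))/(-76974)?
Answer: 1916/38487 ≈ 0.049783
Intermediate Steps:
J(f, y) = -12*f*(-3 + y) (J(f, y) = -6*(f + f)*(y - 3) = -6*2*f*(-3 + y) = -12*f*(-3 + y))
s(Z) = -4*Z (s(Z) = Z*(-4) = -4*Z)
(((J(5, 0)*6 + 6) - 128)*s(1))/(-76974) = ((((12*5*(3 - 1*0))*6 + 6) - 128)*(-4*1))/(-76974) = ((((12*5*(3 + 0))*6 + 6) - 128)*(-4))*(-1/76974) = ((((12*5*3)*6 + 6) - 128)*(-4))*(-1/76974) = (((180*6 + 6) - 128)*(-4))*(-1/76974) = (((1080 + 6) - 128)*(-4))*(-1/76974) = ((1086 - 128)*(-4))*(-1/76974) = (958*(-4))*(-1/76974) = -3832*(-1/76974) = 1916/38487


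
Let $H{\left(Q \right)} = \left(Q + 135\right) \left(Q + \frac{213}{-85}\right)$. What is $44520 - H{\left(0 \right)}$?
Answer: $\frac{762591}{17} \approx 44858.0$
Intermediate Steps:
$H{\left(Q \right)} = \left(135 + Q\right) \left(- \frac{213}{85} + Q\right)$ ($H{\left(Q \right)} = \left(135 + Q\right) \left(Q + 213 \left(- \frac{1}{85}\right)\right) = \left(135 + Q\right) \left(Q - \frac{213}{85}\right) = \left(135 + Q\right) \left(- \frac{213}{85} + Q\right)$)
$44520 - H{\left(0 \right)} = 44520 - \left(- \frac{5751}{17} + 0^{2} + \frac{11262}{85} \cdot 0\right) = 44520 - \left(- \frac{5751}{17} + 0 + 0\right) = 44520 - - \frac{5751}{17} = 44520 + \frac{5751}{17} = \frac{762591}{17}$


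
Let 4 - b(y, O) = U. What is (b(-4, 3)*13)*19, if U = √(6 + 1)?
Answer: 988 - 247*√7 ≈ 334.50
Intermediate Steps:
U = √7 ≈ 2.6458
b(y, O) = 4 - √7
(b(-4, 3)*13)*19 = ((4 - √7)*13)*19 = (52 - 13*√7)*19 = 988 - 247*√7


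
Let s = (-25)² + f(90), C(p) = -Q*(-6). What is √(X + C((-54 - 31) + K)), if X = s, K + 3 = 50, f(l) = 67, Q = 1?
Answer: √698 ≈ 26.420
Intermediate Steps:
K = 47 (K = -3 + 50 = 47)
C(p) = 6 (C(p) = -1*1*(-6) = -1*(-6) = 6)
s = 692 (s = (-25)² + 67 = 625 + 67 = 692)
X = 692
√(X + C((-54 - 31) + K)) = √(692 + 6) = √698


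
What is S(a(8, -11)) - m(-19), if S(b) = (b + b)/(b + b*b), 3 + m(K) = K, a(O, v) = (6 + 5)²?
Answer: 1343/61 ≈ 22.016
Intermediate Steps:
a(O, v) = 121 (a(O, v) = 11² = 121)
m(K) = -3 + K
S(b) = 2*b/(b + b²) (S(b) = (2*b)/(b + b²) = 2*b/(b + b²))
S(a(8, -11)) - m(-19) = 2/(1 + 121) - (-3 - 19) = 2/122 - 1*(-22) = 2*(1/122) + 22 = 1/61 + 22 = 1343/61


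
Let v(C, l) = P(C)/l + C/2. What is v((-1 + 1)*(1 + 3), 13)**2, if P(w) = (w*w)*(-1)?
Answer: 0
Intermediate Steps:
P(w) = -w**2 (P(w) = w**2*(-1) = -w**2)
v(C, l) = C/2 - C**2/l (v(C, l) = (-C**2)/l + C/2 = -C**2/l + C*(1/2) = -C**2/l + C/2 = C/2 - C**2/l)
v((-1 + 1)*(1 + 3), 13)**2 = (((-1 + 1)*(1 + 3))/2 - 1*((-1 + 1)*(1 + 3))**2/13)**2 = ((0*4)/2 - 1*(0*4)**2*1/13)**2 = ((1/2)*0 - 1*0**2*1/13)**2 = (0 - 1*0*1/13)**2 = (0 + 0)**2 = 0**2 = 0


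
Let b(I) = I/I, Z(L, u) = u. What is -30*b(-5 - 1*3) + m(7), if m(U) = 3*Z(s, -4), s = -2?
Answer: -42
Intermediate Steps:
b(I) = 1
m(U) = -12 (m(U) = 3*(-4) = -12)
-30*b(-5 - 1*3) + m(7) = -30*1 - 12 = -30 - 12 = -42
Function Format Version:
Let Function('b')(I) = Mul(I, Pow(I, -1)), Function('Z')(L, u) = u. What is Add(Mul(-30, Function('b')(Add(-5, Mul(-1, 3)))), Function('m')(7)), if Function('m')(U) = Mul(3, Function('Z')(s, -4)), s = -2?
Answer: -42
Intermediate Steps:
Function('b')(I) = 1
Function('m')(U) = -12 (Function('m')(U) = Mul(3, -4) = -12)
Add(Mul(-30, Function('b')(Add(-5, Mul(-1, 3)))), Function('m')(7)) = Add(Mul(-30, 1), -12) = Add(-30, -12) = -42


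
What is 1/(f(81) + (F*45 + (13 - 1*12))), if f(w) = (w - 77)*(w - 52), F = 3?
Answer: 1/252 ≈ 0.0039683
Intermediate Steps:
f(w) = (-77 + w)*(-52 + w)
1/(f(81) + (F*45 + (13 - 1*12))) = 1/((4004 + 81² - 129*81) + (3*45 + (13 - 1*12))) = 1/((4004 + 6561 - 10449) + (135 + (13 - 12))) = 1/(116 + (135 + 1)) = 1/(116 + 136) = 1/252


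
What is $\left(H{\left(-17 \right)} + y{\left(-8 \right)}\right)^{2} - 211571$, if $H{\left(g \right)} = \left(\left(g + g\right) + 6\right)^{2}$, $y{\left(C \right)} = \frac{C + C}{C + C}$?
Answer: $404654$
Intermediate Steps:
$y{\left(C \right)} = 1$ ($y{\left(C \right)} = \frac{2 C}{2 C} = 2 C \frac{1}{2 C} = 1$)
$H{\left(g \right)} = \left(6 + 2 g\right)^{2}$ ($H{\left(g \right)} = \left(2 g + 6\right)^{2} = \left(6 + 2 g\right)^{2}$)
$\left(H{\left(-17 \right)} + y{\left(-8 \right)}\right)^{2} - 211571 = \left(4 \left(3 - 17\right)^{2} + 1\right)^{2} - 211571 = \left(4 \left(-14\right)^{2} + 1\right)^{2} - 211571 = \left(4 \cdot 196 + 1\right)^{2} - 211571 = \left(784 + 1\right)^{2} - 211571 = 785^{2} - 211571 = 616225 - 211571 = 404654$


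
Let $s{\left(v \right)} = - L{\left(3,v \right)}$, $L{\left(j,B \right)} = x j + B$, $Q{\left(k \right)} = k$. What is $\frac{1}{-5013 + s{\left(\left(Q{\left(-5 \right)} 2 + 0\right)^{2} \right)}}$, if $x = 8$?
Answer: $- \frac{1}{5137} \approx -0.00019467$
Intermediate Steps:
$L{\left(j,B \right)} = B + 8 j$ ($L{\left(j,B \right)} = 8 j + B = B + 8 j$)
$s{\left(v \right)} = -24 - v$ ($s{\left(v \right)} = - (v + 8 \cdot 3) = - (v + 24) = - (24 + v) = -24 - v$)
$\frac{1}{-5013 + s{\left(\left(Q{\left(-5 \right)} 2 + 0\right)^{2} \right)}} = \frac{1}{-5013 - \left(24 + \left(\left(-5\right) 2 + 0\right)^{2}\right)} = \frac{1}{-5013 - \left(24 + \left(-10 + 0\right)^{2}\right)} = \frac{1}{-5013 - 124} = \frac{1}{-5137} = - \frac{1}{5137}$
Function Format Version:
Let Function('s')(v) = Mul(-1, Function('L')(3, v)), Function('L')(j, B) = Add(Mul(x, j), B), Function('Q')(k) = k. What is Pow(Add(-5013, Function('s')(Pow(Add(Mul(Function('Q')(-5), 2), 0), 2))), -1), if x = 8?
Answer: Rational(-1, 5137) ≈ -0.00019467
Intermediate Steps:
Function('L')(j, B) = Add(B, Mul(8, j)) (Function('L')(j, B) = Add(Mul(8, j), B) = Add(B, Mul(8, j)))
Function('s')(v) = Add(-24, Mul(-1, v)) (Function('s')(v) = Mul(-1, Add(v, Mul(8, 3))) = Mul(-1, Add(v, 24)) = Mul(-1, Add(24, v)) = Add(-24, Mul(-1, v)))
Pow(Add(-5013, Function('s')(Pow(Add(Mul(Function('Q')(-5), 2), 0), 2))), -1) = Pow(Add(-5013, Add(-24, Mul(-1, Pow(Add(Mul(-5, 2), 0), 2)))), -1) = Pow(Add(-5013, Add(-24, Mul(-1, Pow(Add(-10, 0), 2)))), -1) = Pow(Add(-5013, Add(-24, Mul(-1, Pow(-10, 2)))), -1) = Pow(Add(-5013, Add(-24, Mul(-1, 100))), -1) = Pow(Add(-5013, Add(-24, -100)), -1) = Pow(Add(-5013, -124), -1) = Pow(-5137, -1) = Rational(-1, 5137)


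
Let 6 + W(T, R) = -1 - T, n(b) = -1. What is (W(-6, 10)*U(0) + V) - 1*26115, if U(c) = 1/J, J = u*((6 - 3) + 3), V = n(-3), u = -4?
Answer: -626783/24 ≈ -26116.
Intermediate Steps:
V = -1
W(T, R) = -7 - T (W(T, R) = -6 + (-1 - T) = -7 - T)
J = -24 (J = -4*((6 - 3) + 3) = -4*(3 + 3) = -4*6 = -24)
U(c) = -1/24 (U(c) = 1/(-24) = -1/24)
(W(-6, 10)*U(0) + V) - 1*26115 = ((-7 - 1*(-6))*(-1/24) - 1) - 1*26115 = ((-7 + 6)*(-1/24) - 1) - 26115 = (-1*(-1/24) - 1) - 26115 = (1/24 - 1) - 26115 = -23/24 - 26115 = -626783/24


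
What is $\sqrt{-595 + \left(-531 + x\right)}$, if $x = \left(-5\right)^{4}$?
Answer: $i \sqrt{501} \approx 22.383 i$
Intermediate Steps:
$x = 625$
$\sqrt{-595 + \left(-531 + x\right)} = \sqrt{-595 + \left(-531 + 625\right)} = \sqrt{-595 + 94} = \sqrt{-501} = i \sqrt{501}$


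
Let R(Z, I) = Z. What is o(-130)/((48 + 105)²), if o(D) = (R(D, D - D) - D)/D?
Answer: 0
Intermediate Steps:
o(D) = 0 (o(D) = (D - D)/D = 0/D = 0)
o(-130)/((48 + 105)²) = 0/((48 + 105)²) = 0/(153²) = 0/23409 = 0*(1/23409) = 0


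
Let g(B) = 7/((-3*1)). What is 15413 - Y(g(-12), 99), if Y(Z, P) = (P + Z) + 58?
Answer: 45775/3 ≈ 15258.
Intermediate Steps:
g(B) = -7/3 (g(B) = 7/(-3) = 7*(-⅓) = -7/3)
Y(Z, P) = 58 + P + Z
15413 - Y(g(-12), 99) = 15413 - (58 + 99 - 7/3) = 15413 - 1*464/3 = 15413 - 464/3 = 45775/3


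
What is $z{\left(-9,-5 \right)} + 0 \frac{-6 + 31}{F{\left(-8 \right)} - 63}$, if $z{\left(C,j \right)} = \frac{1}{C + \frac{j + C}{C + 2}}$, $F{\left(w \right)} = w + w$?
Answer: $- \frac{1}{7} \approx -0.14286$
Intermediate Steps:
$F{\left(w \right)} = 2 w$
$z{\left(C,j \right)} = \frac{1}{C + \frac{C + j}{2 + C}}$
$z{\left(-9,-5 \right)} + 0 \frac{-6 + 31}{F{\left(-8 \right)} - 63} = \frac{2 - 9}{-5 + \left(-9\right)^{2} + 3 \left(-9\right)} + 0 \frac{-6 + 31}{2 \left(-8\right) - 63} = \frac{1}{-5 + 81 - 27} \left(-7\right) + 0 \frac{25}{-16 - 63} = \frac{1}{49} \left(-7\right) + 0 \frac{25}{-79} = \frac{1}{49} \left(-7\right) + 0 \cdot 25 \left(- \frac{1}{79}\right) = - \frac{1}{7} + 0 \left(- \frac{25}{79}\right) = - \frac{1}{7} + 0 = - \frac{1}{7}$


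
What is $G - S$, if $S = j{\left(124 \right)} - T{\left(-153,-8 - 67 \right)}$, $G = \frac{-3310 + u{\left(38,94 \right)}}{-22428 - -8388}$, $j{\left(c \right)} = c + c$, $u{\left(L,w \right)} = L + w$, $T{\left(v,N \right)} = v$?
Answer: $- \frac{2813431}{7020} \approx -400.77$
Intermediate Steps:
$j{\left(c \right)} = 2 c$
$G = \frac{1589}{7020}$ ($G = \frac{-3310 + \left(38 + 94\right)}{-22428 - -8388} = \frac{-3310 + 132}{-22428 + 8388} = - \frac{3178}{-14040} = \left(-3178\right) \left(- \frac{1}{14040}\right) = \frac{1589}{7020} \approx 0.22635$)
$S = 401$ ($S = 2 \cdot 124 - -153 = 248 + 153 = 401$)
$G - S = \frac{1589}{7020} - 401 = - \frac{2813431}{7020}$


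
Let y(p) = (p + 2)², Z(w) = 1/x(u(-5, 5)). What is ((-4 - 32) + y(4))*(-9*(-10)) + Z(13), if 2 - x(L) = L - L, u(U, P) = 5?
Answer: ½ ≈ 0.50000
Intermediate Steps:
x(L) = 2 (x(L) = 2 - (L - L) = 2 - 1*0 = 2 + 0 = 2)
Z(w) = ½ (Z(w) = 1/2 = ½)
y(p) = (2 + p)²
((-4 - 32) + y(4))*(-9*(-10)) + Z(13) = ((-4 - 32) + (2 + 4)²)*(-9*(-10)) + ½ = (-36 + 6²)*90 + ½ = (-36 + 36)*90 + ½ = 0*90 + ½ = 0 + ½ = ½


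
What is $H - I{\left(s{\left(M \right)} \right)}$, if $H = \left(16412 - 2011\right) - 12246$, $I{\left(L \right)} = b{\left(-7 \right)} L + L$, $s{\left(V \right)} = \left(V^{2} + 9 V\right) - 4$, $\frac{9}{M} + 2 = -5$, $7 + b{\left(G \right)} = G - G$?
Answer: $\frac{101503}{49} \approx 2071.5$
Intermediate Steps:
$b{\left(G \right)} = -7$ ($b{\left(G \right)} = -7 + \left(G - G\right) = -7 + 0 = -7$)
$M = - \frac{9}{7}$ ($M = \frac{9}{-2 - 5} = \frac{9}{-7} = 9 \left(- \frac{1}{7}\right) = - \frac{9}{7} \approx -1.2857$)
$s{\left(V \right)} = -4 + V^{2} + 9 V$
$I{\left(L \right)} = - 6 L$ ($I{\left(L \right)} = - 7 L + L = - 6 L$)
$H = 2155$ ($H = 14401 - 12246 = 2155$)
$H - I{\left(s{\left(M \right)} \right)} = 2155 - - 6 \left(-4 + \left(- \frac{9}{7}\right)^{2} + 9 \left(- \frac{9}{7}\right)\right) = 2155 - - 6 \left(-4 + \frac{81}{49} - \frac{81}{7}\right) = 2155 - \left(-6\right) \left(- \frac{682}{49}\right) = 2155 - \frac{4092}{49} = \frac{101503}{49}$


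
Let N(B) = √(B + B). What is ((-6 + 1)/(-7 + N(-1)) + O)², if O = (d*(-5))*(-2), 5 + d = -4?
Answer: 25*(4500*√2 + 14977*I)/(14*√2 + 47*I) ≈ 7976.9 - 24.766*I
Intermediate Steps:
d = -9 (d = -5 - 4 = -9)
N(B) = √2*√B (N(B) = √(2*B) = √2*√B)
O = -90 (O = -9*(-5)*(-2) = 45*(-2) = -90)
((-6 + 1)/(-7 + N(-1)) + O)² = ((-6 + 1)/(-7 + √2*√(-1)) - 90)² = (-5/(-7 + √2*I) - 90)² = (-5/(-7 + I*√2) - 90)² = (-90 - 5/(-7 + I*√2))²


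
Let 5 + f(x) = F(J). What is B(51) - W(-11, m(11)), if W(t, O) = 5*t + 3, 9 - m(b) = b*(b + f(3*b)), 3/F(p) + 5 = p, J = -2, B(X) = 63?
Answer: 115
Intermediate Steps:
F(p) = 3/(-5 + p)
f(x) = -38/7 (f(x) = -5 + 3/(-5 - 2) = -5 + 3/(-7) = -5 + 3*(-1/7) = -5 - 3/7 = -38/7)
m(b) = 9 - b*(-38/7 + b) (m(b) = 9 - b*(b - 38/7) = 9 - b*(-38/7 + b))
W(t, O) = 3 + 5*t
B(51) - W(-11, m(11)) = 63 - (3 + 5*(-11)) = 63 - (3 - 55) = 63 - 1*(-52) = 63 + 52 = 115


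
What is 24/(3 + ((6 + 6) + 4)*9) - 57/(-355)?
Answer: 5633/17395 ≈ 0.32383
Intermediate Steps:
24/(3 + ((6 + 6) + 4)*9) - 57/(-355) = 24/(3 + (12 + 4)*9) - 57*(-1/355) = 24/(3 + 16*9) + 57/355 = 24/(3 + 144) + 57/355 = 24/147 + 57/355 = 24*(1/147) + 57/355 = 8/49 + 57/355 = 5633/17395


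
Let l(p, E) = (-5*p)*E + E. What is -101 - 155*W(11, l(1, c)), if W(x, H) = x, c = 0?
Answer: -1806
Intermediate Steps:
l(p, E) = E - 5*E*p (l(p, E) = -5*E*p + E = E - 5*E*p)
-101 - 155*W(11, l(1, c)) = -101 - 155*11 = -101 - 1705 = -1806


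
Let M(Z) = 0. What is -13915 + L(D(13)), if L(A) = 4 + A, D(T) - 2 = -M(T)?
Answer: -13909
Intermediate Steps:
D(T) = 2 (D(T) = 2 - 1*0 = 2 + 0 = 2)
-13915 + L(D(13)) = -13915 + (4 + 2) = -13915 + 6 = -13909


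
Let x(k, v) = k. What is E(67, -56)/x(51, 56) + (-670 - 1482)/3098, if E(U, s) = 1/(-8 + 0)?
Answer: -440557/631992 ≈ -0.69709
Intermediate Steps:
E(U, s) = -1/8 (E(U, s) = 1/(-8) = -1/8)
E(67, -56)/x(51, 56) + (-670 - 1482)/3098 = -1/8/51 + (-670 - 1482)/3098 = -1/8*1/51 - 2152*1/3098 = -1/408 - 1076/1549 = -440557/631992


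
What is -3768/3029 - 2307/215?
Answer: -7798023/651235 ≈ -11.974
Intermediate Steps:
-3768/3029 - 2307/215 = -7798023/651235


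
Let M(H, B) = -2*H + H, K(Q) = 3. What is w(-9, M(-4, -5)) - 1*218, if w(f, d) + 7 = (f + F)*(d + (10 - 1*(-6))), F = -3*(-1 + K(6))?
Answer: -525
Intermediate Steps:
F = -6 (F = -3*(-1 + 3) = -3*2 = -6)
M(H, B) = -H
w(f, d) = -7 + (-6 + f)*(16 + d) (w(f, d) = -7 + (f - 6)*(d + (10 - 1*(-6))) = -7 + (-6 + f)*(d + (10 + 6)) = -7 + (-6 + f)*(d + 16) = -7 + (-6 + f)*(16 + d))
w(-9, M(-4, -5)) - 1*218 = (-103 - (-6)*(-4) + 16*(-9) - 1*(-4)*(-9)) - 1*218 = (-103 - 6*4 - 144 + 4*(-9)) - 218 = (-103 - 24 - 144 - 36) - 218 = -307 - 218 = -525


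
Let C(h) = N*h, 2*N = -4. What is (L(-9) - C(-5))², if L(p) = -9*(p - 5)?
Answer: 13456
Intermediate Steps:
N = -2 (N = (½)*(-4) = -2)
L(p) = 45 - 9*p (L(p) = -9*(-5 + p) = 45 - 9*p)
C(h) = -2*h
(L(-9) - C(-5))² = ((45 - 9*(-9)) - (-2)*(-5))² = ((45 + 81) - 1*10)² = (126 - 10)² = 116² = 13456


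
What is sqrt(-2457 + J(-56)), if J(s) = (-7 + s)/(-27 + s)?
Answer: 6*I*sqrt(470029)/83 ≈ 49.56*I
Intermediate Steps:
J(s) = (-7 + s)/(-27 + s)
sqrt(-2457 + J(-56)) = sqrt(-2457 + (-7 - 56)/(-27 - 56)) = sqrt(-2457 - 63/(-83)) = sqrt(-2457 - 1/83*(-63)) = sqrt(-2457 + 63/83) = sqrt(-203868/83) = 6*I*sqrt(470029)/83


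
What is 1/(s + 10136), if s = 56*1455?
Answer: 1/91616 ≈ 1.0915e-5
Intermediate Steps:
s = 81480
1/(s + 10136) = 1/(81480 + 10136) = 1/91616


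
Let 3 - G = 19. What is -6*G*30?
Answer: 2880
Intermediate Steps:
G = -16 (G = 3 - 1*19 = 3 - 19 = -16)
-6*G*30 = -6*(-16)*30 = 96*30 = 2880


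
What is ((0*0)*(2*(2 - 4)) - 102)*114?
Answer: -11628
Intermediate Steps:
((0*0)*(2*(2 - 4)) - 102)*114 = (0*(2*(-2)) - 102)*114 = (0*(-4) - 102)*114 = (0 - 102)*114 = -102*114 = -11628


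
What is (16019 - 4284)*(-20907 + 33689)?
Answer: 149996770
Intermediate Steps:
(16019 - 4284)*(-20907 + 33689) = 11735*12782 = 149996770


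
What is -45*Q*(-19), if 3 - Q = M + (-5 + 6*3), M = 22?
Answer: -27360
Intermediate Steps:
Q = -32 (Q = 3 - (22 + (-5 + 6*3)) = 3 - (22 + (-5 + 18)) = 3 - (22 + 13) = 3 - 1*35 = 3 - 35 = -32)
-45*Q*(-19) = -45*(-32)*(-19) = 1440*(-19) = -27360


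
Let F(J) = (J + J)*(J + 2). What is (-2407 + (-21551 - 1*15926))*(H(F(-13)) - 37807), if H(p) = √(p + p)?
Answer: 1507894388 - 79768*√143 ≈ 1.5069e+9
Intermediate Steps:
F(J) = 2*J*(2 + J) (F(J) = (2*J)*(2 + J) = 2*J*(2 + J))
H(p) = √2*√p (H(p) = √(2*p) = √2*√p)
(-2407 + (-21551 - 1*15926))*(H(F(-13)) - 37807) = (-2407 + (-21551 - 1*15926))*(√2*√(2*(-13)*(2 - 13)) - 37807) = (-2407 + (-21551 - 15926))*(√2*√(2*(-13)*(-11)) - 37807) = (-2407 - 37477)*(√2*√286 - 37807) = -39884*(2*√143 - 37807) = -39884*(-37807 + 2*√143) = 1507894388 - 79768*√143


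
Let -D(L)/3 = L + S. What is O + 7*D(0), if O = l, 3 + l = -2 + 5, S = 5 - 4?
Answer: -21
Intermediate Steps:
S = 1
D(L) = -3 - 3*L (D(L) = -3*(L + 1) = -3*(1 + L) = -3 - 3*L)
l = 0 (l = -3 + (-2 + 5) = -3 + 3 = 0)
O = 0
O + 7*D(0) = 0 + 7*(-3 - 3*0) = 0 + 7*(-3 + 0) = 0 + 7*(-3) = 0 - 21 = -21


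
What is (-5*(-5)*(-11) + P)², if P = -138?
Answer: 170569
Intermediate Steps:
(-5*(-5)*(-11) + P)² = (-5*(-5)*(-11) - 138)² = (25*(-11) - 138)² = (-275 - 138)² = (-413)² = 170569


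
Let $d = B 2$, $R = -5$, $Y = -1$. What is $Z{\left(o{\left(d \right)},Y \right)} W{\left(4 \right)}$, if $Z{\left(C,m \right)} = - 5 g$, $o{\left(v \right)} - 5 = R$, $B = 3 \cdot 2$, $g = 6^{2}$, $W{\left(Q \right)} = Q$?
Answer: $-720$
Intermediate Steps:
$g = 36$
$B = 6$
$d = 12$ ($d = 6 \cdot 2 = 12$)
$o{\left(v \right)} = 0$ ($o{\left(v \right)} = 5 - 5 = 0$)
$Z{\left(C,m \right)} = -180$ ($Z{\left(C,m \right)} = \left(-5\right) 36 = -180$)
$Z{\left(o{\left(d \right)},Y \right)} W{\left(4 \right)} = \left(-180\right) 4 = -720$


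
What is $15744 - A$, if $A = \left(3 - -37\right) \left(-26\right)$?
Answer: $16784$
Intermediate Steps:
$A = -1040$ ($A = \left(3 + 37\right) \left(-26\right) = 40 \left(-26\right) = -1040$)
$15744 - A = 15744 - -1040 = 15744 + 1040 = 16784$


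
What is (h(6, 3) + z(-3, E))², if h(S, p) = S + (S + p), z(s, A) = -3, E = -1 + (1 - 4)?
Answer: 144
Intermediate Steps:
E = -4 (E = -1 - 3 = -4)
h(S, p) = p + 2*S
(h(6, 3) + z(-3, E))² = ((3 + 2*6) - 3)² = ((3 + 12) - 3)² = (15 - 3)² = 12² = 144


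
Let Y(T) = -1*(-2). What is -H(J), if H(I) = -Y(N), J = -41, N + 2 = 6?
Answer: 2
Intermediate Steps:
N = 4 (N = -2 + 6 = 4)
Y(T) = 2
H(I) = -2 (H(I) = -1*2 = -2)
-H(J) = -1*(-2) = 2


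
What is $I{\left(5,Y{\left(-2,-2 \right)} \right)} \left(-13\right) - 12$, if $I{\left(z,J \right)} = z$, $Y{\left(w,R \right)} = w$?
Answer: $-77$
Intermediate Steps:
$I{\left(5,Y{\left(-2,-2 \right)} \right)} \left(-13\right) - 12 = 5 \left(-13\right) - 12 = -65 - 12 = -77$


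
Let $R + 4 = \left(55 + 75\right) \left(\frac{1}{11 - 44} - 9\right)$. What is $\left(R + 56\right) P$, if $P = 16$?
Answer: $- \frac{592384}{33} \approx -17951.0$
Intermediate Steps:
$R = - \frac{38872}{33}$ ($R = -4 + \left(55 + 75\right) \left(\frac{1}{11 - 44} - 9\right) = -4 + 130 \left(\frac{1}{-33} - 9\right) = -4 + 130 \left(- \frac{1}{33} - 9\right) = -4 + 130 \left(- \frac{298}{33}\right) = -4 - \frac{38740}{33} = - \frac{38872}{33} \approx -1177.9$)
$\left(R + 56\right) P = \left(- \frac{38872}{33} + 56\right) 16 = \left(- \frac{37024}{33}\right) 16 = - \frac{592384}{33}$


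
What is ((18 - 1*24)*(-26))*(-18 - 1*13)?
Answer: -4836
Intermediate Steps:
((18 - 1*24)*(-26))*(-18 - 1*13) = ((18 - 24)*(-26))*(-18 - 13) = -6*(-26)*(-31) = 156*(-31) = -4836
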